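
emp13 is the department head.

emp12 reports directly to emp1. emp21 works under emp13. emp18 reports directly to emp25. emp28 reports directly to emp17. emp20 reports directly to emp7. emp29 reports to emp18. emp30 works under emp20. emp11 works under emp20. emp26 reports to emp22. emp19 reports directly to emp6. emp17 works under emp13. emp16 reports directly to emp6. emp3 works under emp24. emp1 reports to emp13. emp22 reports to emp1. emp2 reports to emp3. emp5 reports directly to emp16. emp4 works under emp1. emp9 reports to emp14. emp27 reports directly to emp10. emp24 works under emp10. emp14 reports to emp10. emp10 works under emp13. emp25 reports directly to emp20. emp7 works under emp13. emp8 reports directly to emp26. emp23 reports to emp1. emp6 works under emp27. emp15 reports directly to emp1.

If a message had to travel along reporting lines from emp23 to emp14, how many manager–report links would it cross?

4

emp23 is 2 levels below emp13, and emp14 is 2 levels below emp13 (their lowest common manager). The shortest path runs up from emp23 to emp13 and back down to emp14: 2 + 2 = 4 links.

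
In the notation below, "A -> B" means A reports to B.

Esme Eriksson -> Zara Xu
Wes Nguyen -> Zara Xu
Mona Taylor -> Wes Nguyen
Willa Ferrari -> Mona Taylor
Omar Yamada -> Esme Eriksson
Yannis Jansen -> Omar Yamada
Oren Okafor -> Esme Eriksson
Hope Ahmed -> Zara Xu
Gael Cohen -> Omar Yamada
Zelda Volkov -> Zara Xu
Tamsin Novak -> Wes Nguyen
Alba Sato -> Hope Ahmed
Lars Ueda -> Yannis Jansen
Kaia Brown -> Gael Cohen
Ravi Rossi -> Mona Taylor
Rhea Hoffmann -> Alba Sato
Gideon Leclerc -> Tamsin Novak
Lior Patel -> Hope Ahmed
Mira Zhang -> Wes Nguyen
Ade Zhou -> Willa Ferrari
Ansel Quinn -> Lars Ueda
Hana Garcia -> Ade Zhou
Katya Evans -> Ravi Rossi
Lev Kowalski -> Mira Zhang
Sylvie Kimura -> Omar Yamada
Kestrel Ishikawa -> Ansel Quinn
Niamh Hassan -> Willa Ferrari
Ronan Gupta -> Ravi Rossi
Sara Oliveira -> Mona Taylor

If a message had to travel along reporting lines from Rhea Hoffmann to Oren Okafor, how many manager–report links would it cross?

5

Rhea Hoffmann is 3 levels below Zara Xu, and Oren Okafor is 2 levels below Zara Xu (their lowest common manager). The shortest path runs up from Rhea Hoffmann to Zara Xu and back down to Oren Okafor: 3 + 2 = 5 links.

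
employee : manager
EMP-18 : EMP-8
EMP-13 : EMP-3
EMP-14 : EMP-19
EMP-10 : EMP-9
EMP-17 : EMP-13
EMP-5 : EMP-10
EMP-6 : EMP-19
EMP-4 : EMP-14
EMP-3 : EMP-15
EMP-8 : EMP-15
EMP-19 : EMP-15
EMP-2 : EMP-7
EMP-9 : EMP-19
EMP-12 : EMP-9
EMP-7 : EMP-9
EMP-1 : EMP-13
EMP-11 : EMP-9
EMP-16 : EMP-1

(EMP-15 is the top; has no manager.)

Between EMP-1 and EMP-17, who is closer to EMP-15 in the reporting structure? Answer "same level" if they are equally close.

Both EMP-1 and EMP-17 are 3 levels below EMP-15.

same level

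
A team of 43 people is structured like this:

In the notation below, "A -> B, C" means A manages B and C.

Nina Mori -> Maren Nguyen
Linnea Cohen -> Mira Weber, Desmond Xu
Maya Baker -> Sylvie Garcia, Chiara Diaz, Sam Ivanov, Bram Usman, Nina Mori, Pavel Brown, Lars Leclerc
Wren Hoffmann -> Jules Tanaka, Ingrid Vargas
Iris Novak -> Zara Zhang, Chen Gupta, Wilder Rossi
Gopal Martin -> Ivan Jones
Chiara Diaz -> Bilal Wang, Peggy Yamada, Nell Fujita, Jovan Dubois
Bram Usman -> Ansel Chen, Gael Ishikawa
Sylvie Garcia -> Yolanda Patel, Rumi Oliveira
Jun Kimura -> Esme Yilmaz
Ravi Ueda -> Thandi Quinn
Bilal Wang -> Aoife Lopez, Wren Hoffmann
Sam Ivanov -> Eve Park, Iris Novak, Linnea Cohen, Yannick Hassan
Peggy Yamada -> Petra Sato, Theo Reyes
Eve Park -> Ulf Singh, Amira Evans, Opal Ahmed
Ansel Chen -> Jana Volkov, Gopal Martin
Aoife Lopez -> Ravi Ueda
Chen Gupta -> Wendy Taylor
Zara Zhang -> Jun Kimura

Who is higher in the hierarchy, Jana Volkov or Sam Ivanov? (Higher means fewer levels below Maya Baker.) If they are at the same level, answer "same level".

Sam Ivanov

Jana Volkov is 3 levels below Maya Baker; Sam Ivanov is 1. Sam Ivanov is higher.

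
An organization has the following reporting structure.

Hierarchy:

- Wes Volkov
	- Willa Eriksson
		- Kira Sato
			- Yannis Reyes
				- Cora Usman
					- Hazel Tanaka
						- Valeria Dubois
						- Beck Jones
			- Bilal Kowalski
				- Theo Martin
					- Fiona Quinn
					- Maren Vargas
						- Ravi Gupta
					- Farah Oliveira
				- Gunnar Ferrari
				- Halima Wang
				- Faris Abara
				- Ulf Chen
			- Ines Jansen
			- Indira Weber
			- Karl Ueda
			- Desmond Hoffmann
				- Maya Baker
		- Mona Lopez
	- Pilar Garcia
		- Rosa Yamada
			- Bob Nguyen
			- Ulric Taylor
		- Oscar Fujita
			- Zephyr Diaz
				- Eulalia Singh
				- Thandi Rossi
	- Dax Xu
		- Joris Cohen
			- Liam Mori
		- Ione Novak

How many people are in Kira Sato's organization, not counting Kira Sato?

Kira Sato directly manages Yannis Reyes, Bilal Kowalski, Ines Jansen, Indira Weber, Karl Ueda, Desmond Hoffmann. Under Yannis Reyes: Cora Usman, Hazel Tanaka, Beck Jones, Valeria Dubois (4). Under Bilal Kowalski: Ulf Chen, Faris Abara, Halima Wang, Gunnar Ferrari, Theo Martin, Farah Oliveira, Maren Vargas, Ravi Gupta, Fiona Quinn (9). Ines Jansen has no reports. Indira Weber has no reports. Karl Ueda has no reports. Under Desmond Hoffmann: Maya Baker (1). So Kira Sato's organization is 6 direct reports plus everyone under them: 5 + 10 + 1 + 1 + 1 + 2 = 20.

20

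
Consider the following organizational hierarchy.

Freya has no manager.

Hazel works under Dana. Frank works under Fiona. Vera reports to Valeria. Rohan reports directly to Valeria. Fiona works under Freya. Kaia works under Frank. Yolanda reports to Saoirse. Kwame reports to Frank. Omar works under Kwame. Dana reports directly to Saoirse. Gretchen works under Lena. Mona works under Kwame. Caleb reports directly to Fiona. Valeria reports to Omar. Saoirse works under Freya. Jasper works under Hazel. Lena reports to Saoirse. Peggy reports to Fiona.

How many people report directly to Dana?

Dana directly manages Hazel. That is 1 direct report.

1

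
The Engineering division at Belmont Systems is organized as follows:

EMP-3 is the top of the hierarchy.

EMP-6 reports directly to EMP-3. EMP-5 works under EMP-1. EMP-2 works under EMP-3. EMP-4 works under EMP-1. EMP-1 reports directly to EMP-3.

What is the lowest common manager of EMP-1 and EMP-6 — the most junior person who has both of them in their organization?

EMP-3

EMP-1's chain of managers is EMP-3. EMP-6's chain of managers is EMP-3. The first manager that appears in both chains is EMP-3.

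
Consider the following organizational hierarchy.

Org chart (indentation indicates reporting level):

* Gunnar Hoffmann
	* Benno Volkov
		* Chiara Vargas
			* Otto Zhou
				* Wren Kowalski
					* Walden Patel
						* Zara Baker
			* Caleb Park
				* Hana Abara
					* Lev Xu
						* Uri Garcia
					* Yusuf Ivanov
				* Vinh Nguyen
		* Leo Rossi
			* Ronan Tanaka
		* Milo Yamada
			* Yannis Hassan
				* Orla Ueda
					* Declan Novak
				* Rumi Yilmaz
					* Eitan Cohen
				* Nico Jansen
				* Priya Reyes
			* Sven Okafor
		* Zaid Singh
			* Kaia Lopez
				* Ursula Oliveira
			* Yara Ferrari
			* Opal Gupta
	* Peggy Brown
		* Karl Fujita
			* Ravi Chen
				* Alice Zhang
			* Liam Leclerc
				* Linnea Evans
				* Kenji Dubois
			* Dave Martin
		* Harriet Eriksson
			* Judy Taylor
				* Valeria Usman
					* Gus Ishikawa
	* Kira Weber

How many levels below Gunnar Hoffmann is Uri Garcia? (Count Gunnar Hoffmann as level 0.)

Chain from Uri Garcia up to Gunnar Hoffmann: Uri Garcia → Lev Xu → Hana Abara → Caleb Park → Chiara Vargas → Benno Volkov → Gunnar Hoffmann. That is 6 steps up, so Uri Garcia is 6 levels below Gunnar Hoffmann.

6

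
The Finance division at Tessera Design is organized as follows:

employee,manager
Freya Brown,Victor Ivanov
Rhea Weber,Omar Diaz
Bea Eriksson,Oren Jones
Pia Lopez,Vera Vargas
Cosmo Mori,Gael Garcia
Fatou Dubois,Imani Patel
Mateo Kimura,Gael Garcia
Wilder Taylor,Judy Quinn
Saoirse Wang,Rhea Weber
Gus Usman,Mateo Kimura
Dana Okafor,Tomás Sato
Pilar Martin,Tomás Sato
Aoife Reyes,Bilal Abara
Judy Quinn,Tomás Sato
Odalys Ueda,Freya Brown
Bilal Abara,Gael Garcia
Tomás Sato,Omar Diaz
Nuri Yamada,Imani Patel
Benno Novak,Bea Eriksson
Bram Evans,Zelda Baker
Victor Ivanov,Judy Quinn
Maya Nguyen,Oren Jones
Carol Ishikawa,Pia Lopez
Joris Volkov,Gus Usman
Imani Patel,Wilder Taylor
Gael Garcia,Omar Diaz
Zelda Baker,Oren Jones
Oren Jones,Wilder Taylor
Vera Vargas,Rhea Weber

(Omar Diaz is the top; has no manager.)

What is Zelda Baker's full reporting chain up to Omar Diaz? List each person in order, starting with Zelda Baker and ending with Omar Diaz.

Zelda Baker -> Oren Jones -> Wilder Taylor -> Judy Quinn -> Tomás Sato -> Omar Diaz

Zelda Baker reports to Oren Jones. Oren Jones reports to Wilder Taylor. Wilder Taylor reports to Judy Quinn. Judy Quinn reports to Tomás Sato. Tomás Sato reports to Omar Diaz. Omar Diaz is at the top.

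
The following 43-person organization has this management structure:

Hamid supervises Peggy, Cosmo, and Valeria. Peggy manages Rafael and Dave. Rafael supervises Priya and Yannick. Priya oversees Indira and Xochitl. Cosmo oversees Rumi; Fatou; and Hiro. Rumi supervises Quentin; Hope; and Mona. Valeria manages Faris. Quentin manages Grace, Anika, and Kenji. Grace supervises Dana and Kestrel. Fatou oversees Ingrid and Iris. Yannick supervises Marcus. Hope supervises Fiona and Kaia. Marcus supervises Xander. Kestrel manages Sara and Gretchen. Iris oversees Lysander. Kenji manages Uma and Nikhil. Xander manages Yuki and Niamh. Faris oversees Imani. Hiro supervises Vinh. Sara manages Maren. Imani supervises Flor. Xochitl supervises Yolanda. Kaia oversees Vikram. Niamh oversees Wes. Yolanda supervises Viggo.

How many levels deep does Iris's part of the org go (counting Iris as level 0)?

The longest chain under Iris runs Iris → Lysander, which is 1 level below Iris.

1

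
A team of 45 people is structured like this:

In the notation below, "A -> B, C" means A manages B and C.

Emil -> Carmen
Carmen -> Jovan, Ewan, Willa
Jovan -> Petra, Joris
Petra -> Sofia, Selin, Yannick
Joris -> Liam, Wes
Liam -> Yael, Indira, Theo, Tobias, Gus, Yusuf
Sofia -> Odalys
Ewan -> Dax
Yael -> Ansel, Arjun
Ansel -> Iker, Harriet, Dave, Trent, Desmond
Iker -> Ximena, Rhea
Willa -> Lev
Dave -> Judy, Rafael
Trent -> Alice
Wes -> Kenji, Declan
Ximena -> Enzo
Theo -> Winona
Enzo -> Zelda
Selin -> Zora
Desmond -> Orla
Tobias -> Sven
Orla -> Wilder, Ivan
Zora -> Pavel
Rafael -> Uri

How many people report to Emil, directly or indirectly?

44

Emil directly manages Carmen. Under Carmen: Willa, Lev, Ewan, Dax, Jovan, Joris, Wes, Declan, Kenji, Liam, Yusuf, Gus, Tobias, Sven, Theo, Winona, Indira, Yael, Arjun, Ansel, Desmond, Orla, Ivan, Wilder, Trent, Alice, Dave, Rafael, Uri, Judy, Harriet, Iker, Rhea, Ximena, Enzo, Zelda, Petra, Yannick, Selin, Zora, Pavel, Sofia, Odalys (43). That's 44 in total.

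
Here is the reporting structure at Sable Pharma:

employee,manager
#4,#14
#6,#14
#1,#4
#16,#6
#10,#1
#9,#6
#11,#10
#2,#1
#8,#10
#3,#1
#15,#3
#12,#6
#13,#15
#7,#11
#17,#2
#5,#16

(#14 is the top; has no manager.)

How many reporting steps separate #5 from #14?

3

Chain from #5 up to #14: #5 → #16 → #6 → #14. That is 3 steps up, so #5 is 3 levels below #14.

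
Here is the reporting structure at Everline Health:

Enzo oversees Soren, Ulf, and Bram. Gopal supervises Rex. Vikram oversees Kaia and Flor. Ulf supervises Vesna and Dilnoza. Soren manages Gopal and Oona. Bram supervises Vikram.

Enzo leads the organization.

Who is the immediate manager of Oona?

Oona reports directly to Soren.

Soren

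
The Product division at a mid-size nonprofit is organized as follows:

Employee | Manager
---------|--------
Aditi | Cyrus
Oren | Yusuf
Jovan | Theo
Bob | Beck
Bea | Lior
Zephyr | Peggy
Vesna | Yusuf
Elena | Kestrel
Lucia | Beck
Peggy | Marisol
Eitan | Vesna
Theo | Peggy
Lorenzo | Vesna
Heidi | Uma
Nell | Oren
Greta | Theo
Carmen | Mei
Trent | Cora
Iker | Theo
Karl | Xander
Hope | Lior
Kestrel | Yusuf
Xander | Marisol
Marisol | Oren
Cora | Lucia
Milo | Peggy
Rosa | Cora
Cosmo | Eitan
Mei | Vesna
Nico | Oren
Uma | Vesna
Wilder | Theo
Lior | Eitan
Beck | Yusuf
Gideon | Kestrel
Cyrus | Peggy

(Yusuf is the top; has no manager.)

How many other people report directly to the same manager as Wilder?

Wilder reports to Theo. Theo's other direct reports are Greta, Jovan, Iker — 3 peers.

3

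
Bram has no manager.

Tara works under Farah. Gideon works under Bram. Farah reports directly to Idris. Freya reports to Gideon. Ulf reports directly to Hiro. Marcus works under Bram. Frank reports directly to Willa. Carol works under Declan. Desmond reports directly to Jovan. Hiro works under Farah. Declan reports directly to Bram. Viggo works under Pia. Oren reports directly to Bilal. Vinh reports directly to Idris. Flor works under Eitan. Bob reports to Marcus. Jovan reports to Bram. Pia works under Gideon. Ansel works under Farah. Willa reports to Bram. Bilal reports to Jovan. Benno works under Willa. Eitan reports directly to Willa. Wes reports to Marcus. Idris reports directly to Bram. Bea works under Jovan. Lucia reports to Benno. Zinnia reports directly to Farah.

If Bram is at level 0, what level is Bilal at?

Chain from Bilal up to Bram: Bilal → Jovan → Bram. That is 2 steps up, so Bilal is 2 levels below Bram.

2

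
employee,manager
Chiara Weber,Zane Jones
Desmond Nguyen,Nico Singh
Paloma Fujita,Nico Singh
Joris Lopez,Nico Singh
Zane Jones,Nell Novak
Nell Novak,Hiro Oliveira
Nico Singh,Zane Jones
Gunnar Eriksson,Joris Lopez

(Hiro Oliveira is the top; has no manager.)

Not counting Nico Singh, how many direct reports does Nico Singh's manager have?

Nico Singh reports to Zane Jones. Zane Jones's other direct reports are Chiara Weber — 1 peer.

1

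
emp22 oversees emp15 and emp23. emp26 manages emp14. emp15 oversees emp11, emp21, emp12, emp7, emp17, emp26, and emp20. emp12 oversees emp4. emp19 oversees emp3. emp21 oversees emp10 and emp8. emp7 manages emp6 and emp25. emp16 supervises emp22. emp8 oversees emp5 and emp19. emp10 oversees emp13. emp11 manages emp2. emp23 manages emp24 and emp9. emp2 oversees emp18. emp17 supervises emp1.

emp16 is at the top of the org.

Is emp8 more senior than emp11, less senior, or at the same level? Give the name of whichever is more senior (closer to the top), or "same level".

emp8 is 4 levels below emp16; emp11 is 3. emp11 is higher.

emp11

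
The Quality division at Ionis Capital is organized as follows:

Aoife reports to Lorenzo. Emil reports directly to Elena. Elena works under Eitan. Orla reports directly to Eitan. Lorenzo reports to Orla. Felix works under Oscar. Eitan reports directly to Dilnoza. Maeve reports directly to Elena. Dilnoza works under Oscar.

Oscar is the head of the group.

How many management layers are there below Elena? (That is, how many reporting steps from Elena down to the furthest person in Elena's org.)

1

The longest chain under Elena runs Elena → Emil, which is 1 level below Elena.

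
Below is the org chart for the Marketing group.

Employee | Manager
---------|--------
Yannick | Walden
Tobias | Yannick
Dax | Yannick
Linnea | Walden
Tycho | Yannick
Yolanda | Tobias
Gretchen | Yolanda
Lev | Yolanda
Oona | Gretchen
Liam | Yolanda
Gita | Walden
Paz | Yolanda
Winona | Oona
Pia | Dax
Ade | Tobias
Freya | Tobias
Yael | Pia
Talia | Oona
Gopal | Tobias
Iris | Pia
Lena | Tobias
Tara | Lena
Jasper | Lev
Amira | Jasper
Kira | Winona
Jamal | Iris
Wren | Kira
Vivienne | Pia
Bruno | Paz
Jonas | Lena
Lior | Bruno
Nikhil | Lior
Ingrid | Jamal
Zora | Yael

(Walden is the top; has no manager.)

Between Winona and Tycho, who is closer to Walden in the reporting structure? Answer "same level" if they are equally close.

Winona is 6 levels below Walden; Tycho is 2. Tycho is higher.

Tycho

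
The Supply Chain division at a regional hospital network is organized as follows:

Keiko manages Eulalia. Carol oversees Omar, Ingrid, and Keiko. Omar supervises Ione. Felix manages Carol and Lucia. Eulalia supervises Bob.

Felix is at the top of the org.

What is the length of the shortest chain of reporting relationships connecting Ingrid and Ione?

3

Ingrid is 1 level below Carol, and Ione is 2 levels below Carol (their lowest common manager). The shortest path runs up from Ingrid to Carol and back down to Ione: 1 + 2 = 3 links.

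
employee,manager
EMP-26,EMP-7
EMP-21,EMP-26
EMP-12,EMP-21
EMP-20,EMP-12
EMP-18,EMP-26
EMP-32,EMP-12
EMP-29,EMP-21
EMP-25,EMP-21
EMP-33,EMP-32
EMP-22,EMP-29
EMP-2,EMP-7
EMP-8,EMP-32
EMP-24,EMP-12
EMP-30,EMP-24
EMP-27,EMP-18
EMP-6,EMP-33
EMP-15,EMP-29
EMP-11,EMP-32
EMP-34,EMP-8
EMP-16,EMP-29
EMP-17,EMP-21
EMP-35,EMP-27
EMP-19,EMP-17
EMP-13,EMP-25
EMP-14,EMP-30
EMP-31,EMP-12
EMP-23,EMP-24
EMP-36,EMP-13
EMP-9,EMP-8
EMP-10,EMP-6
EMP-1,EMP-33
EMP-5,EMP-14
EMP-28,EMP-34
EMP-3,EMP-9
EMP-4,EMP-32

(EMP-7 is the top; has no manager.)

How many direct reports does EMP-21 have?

EMP-21 directly manages EMP-12, EMP-29, EMP-25, EMP-17. That is 4 direct reports.

4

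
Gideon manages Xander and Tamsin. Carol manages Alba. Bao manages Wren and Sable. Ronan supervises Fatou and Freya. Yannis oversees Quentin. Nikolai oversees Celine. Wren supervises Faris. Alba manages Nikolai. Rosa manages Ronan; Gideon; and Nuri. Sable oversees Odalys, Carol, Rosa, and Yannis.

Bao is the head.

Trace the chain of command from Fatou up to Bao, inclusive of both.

Fatou reports to Ronan. Ronan reports to Rosa. Rosa reports to Sable. Sable reports to Bao. Bao is at the top.

Fatou -> Ronan -> Rosa -> Sable -> Bao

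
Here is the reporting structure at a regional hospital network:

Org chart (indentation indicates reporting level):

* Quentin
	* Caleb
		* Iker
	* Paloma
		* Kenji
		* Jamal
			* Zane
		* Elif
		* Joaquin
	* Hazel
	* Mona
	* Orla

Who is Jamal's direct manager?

Paloma

Jamal reports directly to Paloma.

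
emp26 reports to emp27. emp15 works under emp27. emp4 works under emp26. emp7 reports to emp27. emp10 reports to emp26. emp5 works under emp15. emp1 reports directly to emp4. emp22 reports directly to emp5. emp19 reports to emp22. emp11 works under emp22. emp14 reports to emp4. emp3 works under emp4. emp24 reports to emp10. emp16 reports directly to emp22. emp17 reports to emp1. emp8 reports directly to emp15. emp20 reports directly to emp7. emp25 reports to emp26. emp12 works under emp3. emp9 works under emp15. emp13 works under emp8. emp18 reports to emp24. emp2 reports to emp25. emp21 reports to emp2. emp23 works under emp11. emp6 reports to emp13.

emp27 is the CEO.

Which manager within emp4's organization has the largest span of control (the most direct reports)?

emp4

Direct-report counts within emp4's organization: emp4 has 3; emp3 has 1; emp1 has 1. The largest is 3, held by emp4.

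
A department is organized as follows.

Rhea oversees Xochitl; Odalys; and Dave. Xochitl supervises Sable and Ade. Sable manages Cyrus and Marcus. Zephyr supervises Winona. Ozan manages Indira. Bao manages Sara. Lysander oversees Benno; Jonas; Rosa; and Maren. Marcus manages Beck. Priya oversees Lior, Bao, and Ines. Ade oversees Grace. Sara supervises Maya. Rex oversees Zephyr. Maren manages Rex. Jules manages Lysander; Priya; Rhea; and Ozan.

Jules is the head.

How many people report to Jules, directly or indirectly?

Jules directly manages Priya, Rhea, Lysander, Ozan. Under Priya: Ines, Bao, Sara, Maya, Lior (5). Under Rhea: Dave, Odalys, Xochitl, Ade, Grace, Sable, Marcus, Beck, Cyrus (9). Under Lysander: Jonas, Rosa, Maren, Rex, Zephyr, Winona, Benno (7). Under Ozan: Indira (1). So Jules's organization is 4 direct reports plus everyone under them: 6 + 10 + 8 + 2 = 26.

26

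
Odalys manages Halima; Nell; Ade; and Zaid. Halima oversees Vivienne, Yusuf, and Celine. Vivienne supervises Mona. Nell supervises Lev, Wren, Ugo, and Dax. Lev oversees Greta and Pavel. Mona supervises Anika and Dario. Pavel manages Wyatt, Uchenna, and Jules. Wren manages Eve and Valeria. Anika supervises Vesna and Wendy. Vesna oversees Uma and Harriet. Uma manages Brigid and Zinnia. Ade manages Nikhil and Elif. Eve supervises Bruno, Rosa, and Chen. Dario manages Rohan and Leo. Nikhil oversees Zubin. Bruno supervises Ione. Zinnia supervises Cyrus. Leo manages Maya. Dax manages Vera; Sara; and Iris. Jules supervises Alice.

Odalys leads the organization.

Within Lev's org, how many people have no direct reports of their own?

The people in Lev's organization with no one reporting to them are Greta, Alice, Uchenna, Wyatt. That is 4.

4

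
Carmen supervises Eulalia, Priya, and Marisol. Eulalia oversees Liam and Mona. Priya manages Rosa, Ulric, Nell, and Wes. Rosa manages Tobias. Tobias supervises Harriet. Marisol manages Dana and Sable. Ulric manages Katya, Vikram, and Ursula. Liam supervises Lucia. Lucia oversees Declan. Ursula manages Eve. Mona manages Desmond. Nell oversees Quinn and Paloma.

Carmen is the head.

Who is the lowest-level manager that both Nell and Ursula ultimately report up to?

Priya

Nell's chain of managers is Priya, Carmen. Ursula's chain of managers is Ulric, Priya, Carmen. The first manager that appears in both chains is Priya.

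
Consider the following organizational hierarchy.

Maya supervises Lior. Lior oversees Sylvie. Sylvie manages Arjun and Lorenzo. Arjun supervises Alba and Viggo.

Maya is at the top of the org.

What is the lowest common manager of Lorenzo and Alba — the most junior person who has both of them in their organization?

Sylvie

Lorenzo's chain of managers is Sylvie, Lior, Maya. Alba's chain of managers is Arjun, Sylvie, Lior, Maya. The first manager that appears in both chains is Sylvie.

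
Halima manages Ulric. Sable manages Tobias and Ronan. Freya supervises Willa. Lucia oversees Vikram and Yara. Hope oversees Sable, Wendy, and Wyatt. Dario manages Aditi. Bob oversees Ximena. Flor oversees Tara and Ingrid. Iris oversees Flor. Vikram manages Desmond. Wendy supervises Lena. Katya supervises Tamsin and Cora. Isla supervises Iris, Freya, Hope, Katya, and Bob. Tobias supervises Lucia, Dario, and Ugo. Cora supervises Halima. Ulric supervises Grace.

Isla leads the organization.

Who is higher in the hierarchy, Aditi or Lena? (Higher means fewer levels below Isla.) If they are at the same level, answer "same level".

Lena

Aditi is 5 levels below Isla; Lena is 3. Lena is higher.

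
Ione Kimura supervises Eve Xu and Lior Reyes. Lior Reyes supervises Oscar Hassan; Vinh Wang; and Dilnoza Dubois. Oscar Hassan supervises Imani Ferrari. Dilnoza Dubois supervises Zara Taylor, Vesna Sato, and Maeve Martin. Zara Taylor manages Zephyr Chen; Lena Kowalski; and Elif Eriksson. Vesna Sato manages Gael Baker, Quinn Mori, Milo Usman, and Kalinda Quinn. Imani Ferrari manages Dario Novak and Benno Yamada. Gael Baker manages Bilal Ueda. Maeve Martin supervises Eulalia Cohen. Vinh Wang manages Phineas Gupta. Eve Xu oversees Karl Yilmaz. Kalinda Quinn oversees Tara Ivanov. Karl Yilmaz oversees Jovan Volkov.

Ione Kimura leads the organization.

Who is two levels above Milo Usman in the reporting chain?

Milo Usman reports to Vesna Sato, and Vesna Sato reports to Dilnoza Dubois. So Milo Usman's skip-level manager is Dilnoza Dubois.

Dilnoza Dubois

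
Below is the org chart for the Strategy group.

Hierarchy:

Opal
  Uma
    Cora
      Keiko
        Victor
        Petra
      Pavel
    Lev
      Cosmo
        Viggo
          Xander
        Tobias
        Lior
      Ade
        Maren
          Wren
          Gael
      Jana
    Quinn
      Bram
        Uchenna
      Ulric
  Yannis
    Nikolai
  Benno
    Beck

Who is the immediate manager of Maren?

Ade

Maren reports directly to Ade.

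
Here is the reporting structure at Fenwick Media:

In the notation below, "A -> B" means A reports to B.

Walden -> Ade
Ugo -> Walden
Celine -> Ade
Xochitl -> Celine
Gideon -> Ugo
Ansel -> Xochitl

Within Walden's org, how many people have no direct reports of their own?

The only person in Walden's organization with no one reporting to them is Gideon. That is 1.

1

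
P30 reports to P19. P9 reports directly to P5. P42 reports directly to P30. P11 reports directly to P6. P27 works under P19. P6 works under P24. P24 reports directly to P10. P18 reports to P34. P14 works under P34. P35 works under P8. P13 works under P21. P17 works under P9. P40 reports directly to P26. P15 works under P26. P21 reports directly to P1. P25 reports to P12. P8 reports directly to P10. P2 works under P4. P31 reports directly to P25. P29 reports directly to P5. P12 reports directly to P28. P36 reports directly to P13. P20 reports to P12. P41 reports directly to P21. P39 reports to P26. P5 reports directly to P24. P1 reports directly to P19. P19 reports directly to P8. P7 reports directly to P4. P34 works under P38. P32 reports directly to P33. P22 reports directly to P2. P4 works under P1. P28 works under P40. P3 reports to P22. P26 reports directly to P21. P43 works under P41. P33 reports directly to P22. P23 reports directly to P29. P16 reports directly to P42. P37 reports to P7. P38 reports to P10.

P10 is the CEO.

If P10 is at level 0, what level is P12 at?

8

Chain from P12 up to P10: P12 → P28 → P40 → P26 → P21 → P1 → P19 → P8 → P10. That is 8 steps up, so P12 is 8 levels below P10.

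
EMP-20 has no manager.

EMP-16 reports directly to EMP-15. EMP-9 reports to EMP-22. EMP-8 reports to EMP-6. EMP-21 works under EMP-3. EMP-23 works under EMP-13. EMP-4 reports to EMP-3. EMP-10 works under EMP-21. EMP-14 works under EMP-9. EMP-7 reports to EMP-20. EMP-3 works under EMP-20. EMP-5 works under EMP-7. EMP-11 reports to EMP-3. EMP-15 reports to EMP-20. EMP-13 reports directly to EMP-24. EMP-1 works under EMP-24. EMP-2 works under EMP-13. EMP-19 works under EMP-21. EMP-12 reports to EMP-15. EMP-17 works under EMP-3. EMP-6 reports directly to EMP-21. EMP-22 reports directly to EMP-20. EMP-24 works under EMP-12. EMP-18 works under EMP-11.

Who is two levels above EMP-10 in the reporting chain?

EMP-10 reports to EMP-21, and EMP-21 reports to EMP-3. So EMP-10's skip-level manager is EMP-3.

EMP-3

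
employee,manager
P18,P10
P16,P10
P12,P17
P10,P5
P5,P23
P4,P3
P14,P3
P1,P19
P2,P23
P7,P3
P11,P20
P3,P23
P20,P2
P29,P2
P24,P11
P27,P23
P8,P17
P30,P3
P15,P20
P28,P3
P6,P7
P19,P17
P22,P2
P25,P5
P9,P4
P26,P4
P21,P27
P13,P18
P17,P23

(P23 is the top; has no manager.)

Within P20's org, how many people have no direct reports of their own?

The people in P20's organization with no one reporting to them are P24, P15. That is 2.

2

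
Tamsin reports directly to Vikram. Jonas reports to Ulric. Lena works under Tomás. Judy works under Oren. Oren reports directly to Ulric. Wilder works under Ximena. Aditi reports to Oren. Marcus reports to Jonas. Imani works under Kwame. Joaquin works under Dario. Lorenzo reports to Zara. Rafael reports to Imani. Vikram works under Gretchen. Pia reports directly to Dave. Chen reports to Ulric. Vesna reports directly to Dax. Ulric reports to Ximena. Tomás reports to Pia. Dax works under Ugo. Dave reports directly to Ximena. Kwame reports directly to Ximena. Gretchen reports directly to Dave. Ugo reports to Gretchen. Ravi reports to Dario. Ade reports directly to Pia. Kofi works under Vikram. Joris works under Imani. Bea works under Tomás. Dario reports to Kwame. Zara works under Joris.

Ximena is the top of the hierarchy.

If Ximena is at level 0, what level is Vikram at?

3

Chain from Vikram up to Ximena: Vikram → Gretchen → Dave → Ximena. That is 3 steps up, so Vikram is 3 levels below Ximena.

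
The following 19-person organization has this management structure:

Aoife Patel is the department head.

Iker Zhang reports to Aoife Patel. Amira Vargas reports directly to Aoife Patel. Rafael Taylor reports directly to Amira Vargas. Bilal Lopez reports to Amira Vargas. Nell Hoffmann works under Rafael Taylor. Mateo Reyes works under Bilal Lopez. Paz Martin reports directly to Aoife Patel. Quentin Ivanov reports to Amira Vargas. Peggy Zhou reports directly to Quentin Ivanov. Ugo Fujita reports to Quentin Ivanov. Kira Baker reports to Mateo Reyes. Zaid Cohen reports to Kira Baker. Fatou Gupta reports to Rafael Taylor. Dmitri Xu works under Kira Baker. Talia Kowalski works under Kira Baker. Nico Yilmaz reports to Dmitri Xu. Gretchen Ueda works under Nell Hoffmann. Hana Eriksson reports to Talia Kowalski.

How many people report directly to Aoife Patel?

3

Aoife Patel directly manages Iker Zhang, Amira Vargas, Paz Martin. That is 3 direct reports.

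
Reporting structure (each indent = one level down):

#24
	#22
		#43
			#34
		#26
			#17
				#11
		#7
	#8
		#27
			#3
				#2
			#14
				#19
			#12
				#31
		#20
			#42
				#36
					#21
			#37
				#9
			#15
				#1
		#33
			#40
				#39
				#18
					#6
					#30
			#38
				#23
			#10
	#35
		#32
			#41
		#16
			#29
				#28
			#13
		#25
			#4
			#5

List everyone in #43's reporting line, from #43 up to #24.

#43 -> #22 -> #24

#43 reports to #22. #22 reports to #24. #24 is at the top.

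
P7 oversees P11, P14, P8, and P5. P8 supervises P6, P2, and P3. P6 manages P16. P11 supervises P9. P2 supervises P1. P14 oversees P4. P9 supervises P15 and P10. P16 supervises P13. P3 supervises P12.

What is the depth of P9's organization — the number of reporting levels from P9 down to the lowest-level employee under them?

1

The longest chain under P9 runs P9 → P10, which is 1 level below P9.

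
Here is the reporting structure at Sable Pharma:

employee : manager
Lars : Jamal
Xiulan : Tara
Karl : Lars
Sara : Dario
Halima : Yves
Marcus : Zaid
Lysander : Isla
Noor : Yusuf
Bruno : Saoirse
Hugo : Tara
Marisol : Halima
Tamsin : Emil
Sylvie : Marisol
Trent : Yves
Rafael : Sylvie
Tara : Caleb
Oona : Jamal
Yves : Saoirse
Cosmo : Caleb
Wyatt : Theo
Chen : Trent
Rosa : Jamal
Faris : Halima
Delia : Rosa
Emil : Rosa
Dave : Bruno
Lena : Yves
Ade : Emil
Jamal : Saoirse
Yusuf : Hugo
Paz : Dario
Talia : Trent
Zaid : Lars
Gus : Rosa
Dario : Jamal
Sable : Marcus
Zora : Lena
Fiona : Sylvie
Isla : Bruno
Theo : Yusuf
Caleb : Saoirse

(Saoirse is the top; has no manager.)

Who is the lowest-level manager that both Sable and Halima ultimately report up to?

Saoirse

Sable's chain of managers is Marcus, Zaid, Lars, Jamal, Saoirse. Halima's chain of managers is Yves, Saoirse. The first manager that appears in both chains is Saoirse.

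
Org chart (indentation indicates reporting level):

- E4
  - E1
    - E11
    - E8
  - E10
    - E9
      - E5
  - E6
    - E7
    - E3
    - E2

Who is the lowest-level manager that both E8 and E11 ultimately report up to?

E1

E8's chain of managers is E1, E4. E11's chain of managers is E1, E4. The first manager that appears in both chains is E1.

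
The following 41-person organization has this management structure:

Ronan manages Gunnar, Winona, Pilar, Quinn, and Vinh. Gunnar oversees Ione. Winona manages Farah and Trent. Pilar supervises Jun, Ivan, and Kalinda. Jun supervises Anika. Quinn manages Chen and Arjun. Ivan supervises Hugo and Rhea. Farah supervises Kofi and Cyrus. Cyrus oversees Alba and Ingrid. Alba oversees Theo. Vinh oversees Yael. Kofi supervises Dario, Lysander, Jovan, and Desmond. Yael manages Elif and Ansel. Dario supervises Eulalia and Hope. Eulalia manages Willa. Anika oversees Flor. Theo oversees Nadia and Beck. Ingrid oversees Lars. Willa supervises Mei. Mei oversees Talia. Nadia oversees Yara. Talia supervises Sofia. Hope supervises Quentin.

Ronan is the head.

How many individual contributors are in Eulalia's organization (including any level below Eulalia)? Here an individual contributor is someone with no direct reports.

1

The only person in Eulalia's organization with no one reporting to them is Sofia. That is 1.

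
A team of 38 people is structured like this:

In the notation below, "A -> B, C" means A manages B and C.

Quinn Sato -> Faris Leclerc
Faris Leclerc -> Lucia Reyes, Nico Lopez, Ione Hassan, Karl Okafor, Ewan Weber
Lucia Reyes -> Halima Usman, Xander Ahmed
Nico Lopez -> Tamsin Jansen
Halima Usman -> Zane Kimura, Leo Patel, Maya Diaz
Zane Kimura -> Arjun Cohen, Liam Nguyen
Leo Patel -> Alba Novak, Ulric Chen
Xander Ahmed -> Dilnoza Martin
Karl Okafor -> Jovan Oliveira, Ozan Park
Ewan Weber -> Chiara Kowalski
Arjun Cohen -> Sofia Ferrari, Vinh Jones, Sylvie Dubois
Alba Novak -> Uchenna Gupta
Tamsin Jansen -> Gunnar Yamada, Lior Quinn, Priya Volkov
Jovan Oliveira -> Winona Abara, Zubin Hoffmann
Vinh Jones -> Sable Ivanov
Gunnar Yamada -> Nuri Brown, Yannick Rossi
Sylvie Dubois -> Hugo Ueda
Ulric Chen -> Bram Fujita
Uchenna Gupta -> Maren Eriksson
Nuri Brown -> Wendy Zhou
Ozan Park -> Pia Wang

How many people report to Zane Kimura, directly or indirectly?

7

Zane Kimura directly manages Arjun Cohen, Liam Nguyen. Under Arjun Cohen: Sylvie Dubois, Hugo Ueda, Vinh Jones, Sable Ivanov, Sofia Ferrari (5). Liam Nguyen has no reports. So Zane Kimura's organization is 2 direct reports plus everyone under them: 6 + 1 = 7.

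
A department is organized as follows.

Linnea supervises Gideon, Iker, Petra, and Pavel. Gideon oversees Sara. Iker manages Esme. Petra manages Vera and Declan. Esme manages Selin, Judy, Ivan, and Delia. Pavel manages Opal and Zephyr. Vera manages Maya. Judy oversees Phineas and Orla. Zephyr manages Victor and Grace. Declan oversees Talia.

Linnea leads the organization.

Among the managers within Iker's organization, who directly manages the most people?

Direct-report counts within Iker's organization: Iker has 1; Esme has 4; Judy has 2. The largest is 4, held by Esme.

Esme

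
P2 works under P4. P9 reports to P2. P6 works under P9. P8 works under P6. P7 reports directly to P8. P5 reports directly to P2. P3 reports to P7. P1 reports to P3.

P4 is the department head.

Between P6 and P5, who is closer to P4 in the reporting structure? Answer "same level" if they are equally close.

P6 is 3 levels below P4; P5 is 2. P5 is higher.

P5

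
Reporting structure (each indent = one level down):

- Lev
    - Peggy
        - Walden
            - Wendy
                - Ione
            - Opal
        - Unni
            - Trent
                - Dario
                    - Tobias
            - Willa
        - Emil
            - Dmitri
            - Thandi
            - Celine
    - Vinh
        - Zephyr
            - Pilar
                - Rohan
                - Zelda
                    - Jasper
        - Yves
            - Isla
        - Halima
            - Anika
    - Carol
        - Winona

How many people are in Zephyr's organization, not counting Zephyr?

4

Zephyr directly manages Pilar. Under Pilar: Zelda, Jasper, Rohan (3). That's 4 in total.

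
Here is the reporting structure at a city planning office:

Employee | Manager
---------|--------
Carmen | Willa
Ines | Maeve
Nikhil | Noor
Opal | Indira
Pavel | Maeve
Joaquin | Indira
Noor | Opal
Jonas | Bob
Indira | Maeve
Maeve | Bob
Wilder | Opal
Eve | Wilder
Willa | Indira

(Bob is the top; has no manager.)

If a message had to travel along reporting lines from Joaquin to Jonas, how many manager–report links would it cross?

4

Joaquin is 3 levels below Bob, and Jonas is 1 level below Bob (their lowest common manager). The shortest path runs up from Joaquin to Bob and back down to Jonas: 3 + 1 = 4 links.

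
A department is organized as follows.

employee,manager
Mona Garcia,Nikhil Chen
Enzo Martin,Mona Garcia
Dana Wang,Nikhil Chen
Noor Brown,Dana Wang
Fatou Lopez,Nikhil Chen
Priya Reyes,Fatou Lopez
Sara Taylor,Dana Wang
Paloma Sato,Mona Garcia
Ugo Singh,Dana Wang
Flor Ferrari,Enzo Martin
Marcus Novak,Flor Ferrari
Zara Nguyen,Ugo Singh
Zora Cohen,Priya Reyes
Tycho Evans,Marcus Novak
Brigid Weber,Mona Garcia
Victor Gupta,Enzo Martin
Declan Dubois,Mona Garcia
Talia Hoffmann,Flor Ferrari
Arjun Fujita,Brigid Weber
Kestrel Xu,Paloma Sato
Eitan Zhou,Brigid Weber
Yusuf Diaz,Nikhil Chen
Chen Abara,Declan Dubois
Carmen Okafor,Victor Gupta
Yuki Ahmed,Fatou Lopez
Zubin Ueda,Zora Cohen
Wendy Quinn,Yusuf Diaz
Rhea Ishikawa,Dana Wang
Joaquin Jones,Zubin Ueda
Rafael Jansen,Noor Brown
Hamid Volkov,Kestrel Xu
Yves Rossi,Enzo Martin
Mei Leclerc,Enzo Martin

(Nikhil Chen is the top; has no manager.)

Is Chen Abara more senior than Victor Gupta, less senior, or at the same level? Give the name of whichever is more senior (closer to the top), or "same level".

same level

Both Chen Abara and Victor Gupta are 3 levels below Nikhil Chen.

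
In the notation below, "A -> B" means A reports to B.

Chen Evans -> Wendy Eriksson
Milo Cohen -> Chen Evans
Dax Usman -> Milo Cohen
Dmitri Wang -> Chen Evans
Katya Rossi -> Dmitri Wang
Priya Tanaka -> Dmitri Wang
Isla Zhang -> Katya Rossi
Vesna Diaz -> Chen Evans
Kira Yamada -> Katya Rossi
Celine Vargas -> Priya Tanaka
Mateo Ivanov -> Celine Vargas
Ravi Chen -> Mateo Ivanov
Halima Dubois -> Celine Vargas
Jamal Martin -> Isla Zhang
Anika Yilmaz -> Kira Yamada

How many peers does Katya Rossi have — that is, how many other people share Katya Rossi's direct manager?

Katya Rossi reports to Dmitri Wang. Dmitri Wang's other direct reports are Priya Tanaka — 1 peer.

1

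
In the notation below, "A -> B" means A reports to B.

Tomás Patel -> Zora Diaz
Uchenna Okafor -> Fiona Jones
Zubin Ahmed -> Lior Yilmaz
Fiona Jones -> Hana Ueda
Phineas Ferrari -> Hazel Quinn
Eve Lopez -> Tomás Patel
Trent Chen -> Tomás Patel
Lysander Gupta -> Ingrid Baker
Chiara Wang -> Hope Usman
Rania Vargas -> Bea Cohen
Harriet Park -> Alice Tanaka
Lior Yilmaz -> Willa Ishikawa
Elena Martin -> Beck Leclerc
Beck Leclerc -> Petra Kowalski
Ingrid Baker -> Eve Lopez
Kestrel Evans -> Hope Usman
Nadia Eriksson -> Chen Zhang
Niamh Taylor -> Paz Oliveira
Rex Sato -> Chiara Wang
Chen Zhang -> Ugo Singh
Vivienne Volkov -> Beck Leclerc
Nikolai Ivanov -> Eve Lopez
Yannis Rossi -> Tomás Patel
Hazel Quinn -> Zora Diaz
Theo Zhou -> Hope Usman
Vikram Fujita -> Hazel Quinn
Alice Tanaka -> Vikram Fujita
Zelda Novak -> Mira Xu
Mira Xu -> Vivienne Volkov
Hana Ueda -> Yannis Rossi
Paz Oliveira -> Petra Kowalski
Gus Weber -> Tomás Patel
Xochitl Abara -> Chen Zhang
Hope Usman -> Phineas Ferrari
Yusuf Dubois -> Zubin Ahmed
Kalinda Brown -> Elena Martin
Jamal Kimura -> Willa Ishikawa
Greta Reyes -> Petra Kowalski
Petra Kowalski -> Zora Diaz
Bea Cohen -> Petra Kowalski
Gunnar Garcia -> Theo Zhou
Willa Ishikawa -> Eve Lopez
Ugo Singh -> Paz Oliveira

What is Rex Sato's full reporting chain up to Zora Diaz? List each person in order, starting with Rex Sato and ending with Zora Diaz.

Rex Sato -> Chiara Wang -> Hope Usman -> Phineas Ferrari -> Hazel Quinn -> Zora Diaz

Rex Sato reports to Chiara Wang. Chiara Wang reports to Hope Usman. Hope Usman reports to Phineas Ferrari. Phineas Ferrari reports to Hazel Quinn. Hazel Quinn reports to Zora Diaz. Zora Diaz is at the top.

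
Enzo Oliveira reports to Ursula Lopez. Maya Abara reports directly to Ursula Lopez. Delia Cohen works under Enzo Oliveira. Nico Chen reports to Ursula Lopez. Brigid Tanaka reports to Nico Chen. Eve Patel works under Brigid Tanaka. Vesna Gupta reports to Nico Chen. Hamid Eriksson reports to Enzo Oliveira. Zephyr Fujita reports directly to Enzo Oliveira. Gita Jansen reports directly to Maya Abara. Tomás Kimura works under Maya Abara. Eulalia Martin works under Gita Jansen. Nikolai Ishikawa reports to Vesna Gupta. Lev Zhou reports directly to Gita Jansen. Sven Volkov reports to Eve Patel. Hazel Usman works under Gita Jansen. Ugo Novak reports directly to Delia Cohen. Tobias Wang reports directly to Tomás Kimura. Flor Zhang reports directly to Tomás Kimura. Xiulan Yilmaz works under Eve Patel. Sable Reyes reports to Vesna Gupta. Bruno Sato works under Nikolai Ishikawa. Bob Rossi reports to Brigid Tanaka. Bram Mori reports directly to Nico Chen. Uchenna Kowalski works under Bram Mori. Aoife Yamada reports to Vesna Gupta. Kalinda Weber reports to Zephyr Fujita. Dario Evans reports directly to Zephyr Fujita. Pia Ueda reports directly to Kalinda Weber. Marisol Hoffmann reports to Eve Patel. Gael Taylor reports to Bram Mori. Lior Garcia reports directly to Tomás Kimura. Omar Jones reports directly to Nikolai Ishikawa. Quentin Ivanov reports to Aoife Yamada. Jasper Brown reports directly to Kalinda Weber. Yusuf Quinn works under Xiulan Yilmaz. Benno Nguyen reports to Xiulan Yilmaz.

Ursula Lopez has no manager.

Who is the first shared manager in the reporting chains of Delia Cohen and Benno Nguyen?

Ursula Lopez

Delia Cohen's chain of managers is Enzo Oliveira, Ursula Lopez. Benno Nguyen's chain of managers is Xiulan Yilmaz, Eve Patel, Brigid Tanaka, Nico Chen, Ursula Lopez. The first manager that appears in both chains is Ursula Lopez.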